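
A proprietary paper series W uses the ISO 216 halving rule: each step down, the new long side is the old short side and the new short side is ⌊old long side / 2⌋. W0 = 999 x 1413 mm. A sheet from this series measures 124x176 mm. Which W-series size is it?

W6

W0: 999 × 1413 mm
W1: 706 × 999 mm
W2: 499 × 706 mm
W3: 353 × 499 mm
W4: 249 × 353 mm
W5: 176 × 249 mm
W6: 124 × 176 mm
W7: 88 × 124 mm
→ matches W6.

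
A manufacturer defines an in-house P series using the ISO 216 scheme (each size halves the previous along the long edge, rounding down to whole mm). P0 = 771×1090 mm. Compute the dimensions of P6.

P1: ⌊1090/2⌋ × 771 = 545 × 771 mm
P2: ⌊771/2⌋ × 545 = 385 × 545 mm
P3: ⌊545/2⌋ × 385 = 272 × 385 mm
P4: ⌊385/2⌋ × 272 = 192 × 272 mm
P5: ⌊272/2⌋ × 192 = 136 × 192 mm
P6: ⌊192/2⌋ × 136 = 96 × 136 mm

96 × 136 mm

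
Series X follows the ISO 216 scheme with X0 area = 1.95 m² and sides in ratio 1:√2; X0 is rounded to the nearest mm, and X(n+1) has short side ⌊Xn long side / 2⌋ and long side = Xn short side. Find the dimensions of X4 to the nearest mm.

Let X0's short side be w mm. w · w√2 = 1.95 m² = 1,950,000 mm², so w ≈ 1174.2 mm and w√2 ≈ 1660.6 mm → X0 = 1174 × 1661 mm.
X1: ⌊1661/2⌋ × 1174 = 830 × 1174 mm
X2: ⌊1174/2⌋ × 830 = 587 × 830 mm
X3: ⌊830/2⌋ × 587 = 415 × 587 mm
X4: ⌊587/2⌋ × 415 = 293 × 415 mm

293 × 415 mm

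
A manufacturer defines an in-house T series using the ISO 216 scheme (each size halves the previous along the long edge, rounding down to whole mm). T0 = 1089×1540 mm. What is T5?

T1: ⌊1540/2⌋ × 1089 = 770 × 1089 mm
T2: ⌊1089/2⌋ × 770 = 544 × 770 mm
T3: ⌊770/2⌋ × 544 = 385 × 544 mm
T4: ⌊544/2⌋ × 385 = 272 × 385 mm
T5: ⌊385/2⌋ × 272 = 192 × 272 mm

192 × 272 mm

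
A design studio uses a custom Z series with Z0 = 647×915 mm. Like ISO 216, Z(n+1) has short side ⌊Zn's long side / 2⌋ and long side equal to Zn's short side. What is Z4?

Z1: ⌊915/2⌋ × 647 = 457 × 647 mm
Z2: ⌊647/2⌋ × 457 = 323 × 457 mm
Z3: ⌊457/2⌋ × 323 = 228 × 323 mm
Z4: ⌊323/2⌋ × 228 = 161 × 228 mm

161 × 228 mm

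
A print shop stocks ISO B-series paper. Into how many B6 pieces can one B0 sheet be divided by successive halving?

64

Each ISO step halves the sheet: 1 × B0 → 2 × B1 → 4 × B2 → 8 × B3 → …
From B0 to B6 is 6 halving steps: 2^6 = 64.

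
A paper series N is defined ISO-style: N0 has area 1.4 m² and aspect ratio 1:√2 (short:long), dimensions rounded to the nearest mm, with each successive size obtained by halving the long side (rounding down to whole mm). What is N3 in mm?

Let N0's short side be w mm. w · w√2 = 1.4 m² = 1,400,000 mm², so w ≈ 995.0 mm and w√2 ≈ 1407.1 mm → N0 = 995 × 1407 mm.
N1: ⌊1407/2⌋ × 995 = 703 × 995 mm
N2: ⌊995/2⌋ × 703 = 497 × 703 mm
N3: ⌊703/2⌋ × 497 = 351 × 497 mm

351 × 497 mm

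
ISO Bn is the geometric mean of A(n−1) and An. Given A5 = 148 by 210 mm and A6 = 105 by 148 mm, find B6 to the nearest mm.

125 × 176 mm

Short side: √(148 · 105) = √15540 ≈ 124.7 → 125 mm
Long side: √(210 · 148) = √31080 ≈ 176.3 → 176 mm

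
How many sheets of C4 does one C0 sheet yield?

C0 = 917 × 1297 mm; C4 = 229 × 324 mm.
Each halving step doubles the count; 4 steps from C0 to C4.
2^4 = 16.

16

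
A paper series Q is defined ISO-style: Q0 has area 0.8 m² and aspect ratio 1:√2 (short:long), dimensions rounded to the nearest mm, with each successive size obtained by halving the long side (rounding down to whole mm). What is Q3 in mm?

266 × 376 mm

Let Q0's short side be w mm. w · w√2 = 0.8 m² = 800,000 mm², so w ≈ 752.1 mm and w√2 ≈ 1063.7 mm → Q0 = 752 × 1064 mm.
Q1: ⌊1064/2⌋ × 752 = 532 × 752 mm
Q2: ⌊752/2⌋ × 532 = 376 × 532 mm
Q3: ⌊532/2⌋ × 376 = 266 × 376 mm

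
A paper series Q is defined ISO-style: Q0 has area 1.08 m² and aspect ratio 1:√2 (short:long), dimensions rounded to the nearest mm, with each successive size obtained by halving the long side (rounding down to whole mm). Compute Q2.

437 × 618 mm

Let Q0's short side be w mm. w · w√2 = 1.08 m² = 1,080,000 mm², so w ≈ 873.9 mm and w√2 ≈ 1235.9 mm → Q0 = 874 × 1236 mm.
Q1: ⌊1236/2⌋ × 874 = 618 × 874 mm
Q2: ⌊874/2⌋ × 618 = 437 × 618 mm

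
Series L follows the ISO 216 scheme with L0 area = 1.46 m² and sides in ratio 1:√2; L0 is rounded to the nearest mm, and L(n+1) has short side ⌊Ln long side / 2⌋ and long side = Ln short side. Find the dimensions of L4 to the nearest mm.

254 × 359 mm

Let L0's short side be w mm. w · w√2 = 1.46 m² = 1,460,000 mm², so w ≈ 1016.1 mm and w√2 ≈ 1436.9 mm → L0 = 1016 × 1437 mm.
L1: ⌊1437/2⌋ × 1016 = 718 × 1016 mm
L2: ⌊1016/2⌋ × 718 = 508 × 718 mm
L3: ⌊718/2⌋ × 508 = 359 × 508 mm
L4: ⌊508/2⌋ × 359 = 254 × 359 mm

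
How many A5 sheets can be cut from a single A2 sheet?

A2 = 420 × 594 mm; A5 = 148 × 210 mm.
Each halving step doubles the count; 3 steps from A2 to A5.
2^3 = 8.

8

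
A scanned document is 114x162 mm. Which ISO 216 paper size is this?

C6 (114 × 162 mm)

Aspect ratio 162/114 ≈ 1.421 — close to the ISO √2 ≈ 1.414.
In the C-series (envelope sizes, between A and B): C6 = 114 × 162 mm.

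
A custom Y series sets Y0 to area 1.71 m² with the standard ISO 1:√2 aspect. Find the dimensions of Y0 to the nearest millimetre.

Let the short side be w mm. Then w · w√2 = 1.71 m² = 1,710,000 mm².
w² = 1,710,000/√2, so w ≈ 1099.6 mm; long side = w√2 ≈ 1555.1 mm.

1100 × 1555 mm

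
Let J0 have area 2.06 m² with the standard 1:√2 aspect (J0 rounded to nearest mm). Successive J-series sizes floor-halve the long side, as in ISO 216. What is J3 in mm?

426 × 603 mm

Let J0's short side be w mm. w · w√2 = 2.06 m² = 2,060,000 mm², so w ≈ 1206.9 mm and w√2 ≈ 1706.8 mm → J0 = 1207 × 1707 mm.
J1: ⌊1707/2⌋ × 1207 = 853 × 1207 mm
J2: ⌊1207/2⌋ × 853 = 603 × 853 mm
J3: ⌊853/2⌋ × 603 = 426 × 603 mm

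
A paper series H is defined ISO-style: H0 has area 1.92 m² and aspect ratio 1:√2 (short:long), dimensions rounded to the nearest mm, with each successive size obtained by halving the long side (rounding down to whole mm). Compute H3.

Let H0's short side be w mm. w · w√2 = 1.92 m² = 1,920,000 mm², so w ≈ 1165.2 mm and w√2 ≈ 1647.8 mm → H0 = 1165 × 1648 mm.
H1: ⌊1648/2⌋ × 1165 = 824 × 1165 mm
H2: ⌊1165/2⌋ × 824 = 582 × 824 mm
H3: ⌊824/2⌋ × 582 = 412 × 582 mm

412 × 582 mm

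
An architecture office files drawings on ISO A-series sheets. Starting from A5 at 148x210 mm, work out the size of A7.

A6: ⌊210/2⌋ × 148 = 105 × 148 mm
A7: ⌊148/2⌋ × 105 = 74 × 105 mm

74 × 105 mm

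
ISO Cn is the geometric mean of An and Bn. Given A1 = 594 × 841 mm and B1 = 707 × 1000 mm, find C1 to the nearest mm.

648 × 917 mm

Short side: √(594 · 707) = √419958 ≈ 648.0 → 648 mm
Long side: √(841 · 1000) = √841000 ≈ 917.1 → 917 mm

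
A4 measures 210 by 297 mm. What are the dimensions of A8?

52 × 74 mm

A5: ⌊297/2⌋ × 210 = 148 × 210 mm
A6: ⌊210/2⌋ × 148 = 105 × 148 mm
A7: ⌊148/2⌋ × 105 = 74 × 105 mm
A8: ⌊105/2⌋ × 74 = 52 × 74 mm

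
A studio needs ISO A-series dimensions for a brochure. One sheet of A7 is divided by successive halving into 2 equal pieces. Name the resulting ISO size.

A8

2 = 2^1, so 1 halving step.
A7 → A8 → … → A8 after 1 step.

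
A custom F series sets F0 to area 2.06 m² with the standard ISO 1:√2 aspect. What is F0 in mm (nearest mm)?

1207 × 1707 mm

Let the short side be w mm. Then w · w√2 = 2.06 m² = 2,060,000 mm².
w² = 2,060,000/√2, so w ≈ 1206.9 mm; long side = w√2 ≈ 1706.8 mm.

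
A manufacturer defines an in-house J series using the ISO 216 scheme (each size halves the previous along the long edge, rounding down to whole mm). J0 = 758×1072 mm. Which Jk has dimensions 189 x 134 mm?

J0: 758 × 1072 mm
J1: 536 × 758 mm
J2: 379 × 536 mm
J3: 268 × 379 mm
J4: 189 × 268 mm
J5: 134 × 189 mm
J6: 94 × 134 mm
→ matches J5.

J5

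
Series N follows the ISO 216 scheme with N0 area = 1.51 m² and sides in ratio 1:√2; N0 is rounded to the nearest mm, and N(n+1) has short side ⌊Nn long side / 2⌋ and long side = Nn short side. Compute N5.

Let N0's short side be w mm. w · w√2 = 1.51 m² = 1,510,000 mm², so w ≈ 1033.3 mm and w√2 ≈ 1461.3 mm → N0 = 1033 × 1461 mm.
N1: ⌊1461/2⌋ × 1033 = 730 × 1033 mm
N2: ⌊1033/2⌋ × 730 = 516 × 730 mm
N3: ⌊730/2⌋ × 516 = 365 × 516 mm
N4: ⌊516/2⌋ × 365 = 258 × 365 mm
N5: ⌊365/2⌋ × 258 = 182 × 258 mm

182 × 258 mm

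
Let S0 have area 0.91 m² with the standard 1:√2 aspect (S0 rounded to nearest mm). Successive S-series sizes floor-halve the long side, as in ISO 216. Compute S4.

Let S0's short side be w mm. w · w√2 = 0.91 m² = 910,000 mm², so w ≈ 802.2 mm and w√2 ≈ 1134.4 mm → S0 = 802 × 1134 mm.
S1: ⌊1134/2⌋ × 802 = 567 × 802 mm
S2: ⌊802/2⌋ × 567 = 401 × 567 mm
S3: ⌊567/2⌋ × 401 = 283 × 401 mm
S4: ⌊401/2⌋ × 283 = 200 × 283 mm

200 × 283 mm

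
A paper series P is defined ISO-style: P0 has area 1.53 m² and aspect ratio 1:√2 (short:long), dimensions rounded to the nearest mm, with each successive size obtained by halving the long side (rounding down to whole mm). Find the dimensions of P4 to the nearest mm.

260 × 367 mm

Let P0's short side be w mm. w · w√2 = 1.53 m² = 1,530,000 mm², so w ≈ 1040.1 mm and w√2 ≈ 1471.0 mm → P0 = 1040 × 1471 mm.
P1: ⌊1471/2⌋ × 1040 = 735 × 1040 mm
P2: ⌊1040/2⌋ × 735 = 520 × 735 mm
P3: ⌊735/2⌋ × 520 = 367 × 520 mm
P4: ⌊520/2⌋ × 367 = 260 × 367 mm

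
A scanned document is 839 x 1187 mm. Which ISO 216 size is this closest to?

Aspect ratio 1187/839 ≈ 1.415 — close to the ISO √2 ≈ 1.414.
In the A-series (A0 area = 1 m²): A0 = 841 × 1189 mm.
Off by 4 mm total — nearest standard size.

A0 (841 × 1189 mm)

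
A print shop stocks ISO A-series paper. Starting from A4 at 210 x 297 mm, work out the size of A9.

A5: ⌊297/2⌋ × 210 = 148 × 210 mm
A6: ⌊210/2⌋ × 148 = 105 × 148 mm
A7: ⌊148/2⌋ × 105 = 74 × 105 mm
A8: ⌊105/2⌋ × 74 = 52 × 74 mm
A9: ⌊74/2⌋ × 52 = 37 × 52 mm

37 × 52 mm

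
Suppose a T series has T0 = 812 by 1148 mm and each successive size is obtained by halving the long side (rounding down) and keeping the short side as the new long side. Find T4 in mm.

203 × 287 mm

T1 = 574 × 812 mm (from T0 by 1 halving).
T2: ⌊812/2⌋ × 574 = 406 × 574 mm
T3: ⌊574/2⌋ × 406 = 287 × 406 mm
T4: ⌊406/2⌋ × 287 = 203 × 287 mm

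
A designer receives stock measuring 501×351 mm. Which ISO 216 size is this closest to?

B3 (353 × 500 mm)

Aspect ratio 501/351 ≈ 1.427 — close to the ISO √2 ≈ 1.414.
In the B-series (B0 = 1000 × 1414 mm): B3 = 353 × 500 mm.
Off by 3 mm total — nearest standard size.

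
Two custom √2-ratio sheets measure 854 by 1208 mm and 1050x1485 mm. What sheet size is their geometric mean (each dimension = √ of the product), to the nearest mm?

Short side: √(854 · 1050) = √896700 ≈ 946.9 → 947 mm
Long side: √(1208 · 1485) = √1793880 ≈ 1339.4 → 1339 mm

947 × 1339 mm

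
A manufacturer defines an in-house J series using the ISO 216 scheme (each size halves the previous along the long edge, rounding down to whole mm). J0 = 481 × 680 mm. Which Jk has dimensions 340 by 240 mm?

J0: 481 × 680 mm
J1: 340 × 481 mm
J2: 240 × 340 mm
J3: 170 × 240 mm
→ matches J2.

J2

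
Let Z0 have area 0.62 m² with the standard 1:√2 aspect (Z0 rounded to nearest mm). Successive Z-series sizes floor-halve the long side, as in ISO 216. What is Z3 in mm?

234 × 331 mm

Let Z0's short side be w mm. w · w√2 = 0.62 m² = 620,000 mm², so w ≈ 662.1 mm and w√2 ≈ 936.4 mm → Z0 = 662 × 936 mm.
Z1: ⌊936/2⌋ × 662 = 468 × 662 mm
Z2: ⌊662/2⌋ × 468 = 331 × 468 mm
Z3: ⌊468/2⌋ × 331 = 234 × 331 mm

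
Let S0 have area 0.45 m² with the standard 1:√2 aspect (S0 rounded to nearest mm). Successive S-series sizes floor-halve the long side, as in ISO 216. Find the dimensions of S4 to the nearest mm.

141 × 199 mm

Let S0's short side be w mm. w · w√2 = 0.45 m² = 450,000 mm², so w ≈ 564.1 mm and w√2 ≈ 797.7 mm → S0 = 564 × 798 mm.
S1: ⌊798/2⌋ × 564 = 399 × 564 mm
S2: ⌊564/2⌋ × 399 = 282 × 399 mm
S3: ⌊399/2⌋ × 282 = 199 × 282 mm
S4: ⌊282/2⌋ × 199 = 141 × 199 mm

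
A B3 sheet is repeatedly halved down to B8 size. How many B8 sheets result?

Each ISO step halves the sheet: 1 × B3 → 2 × B4 → 4 × B5 → 8 × B6 → …
From B3 to B8 is 5 halving steps: 2^5 = 32.

32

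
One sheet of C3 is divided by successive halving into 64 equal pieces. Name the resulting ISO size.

C9

64 = 2^6, so 6 halving steps.
C3 → C4 → … → C9 after 6 steps.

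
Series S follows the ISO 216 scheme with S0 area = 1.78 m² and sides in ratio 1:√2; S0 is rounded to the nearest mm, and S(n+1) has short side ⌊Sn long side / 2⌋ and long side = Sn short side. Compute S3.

396 × 561 mm

Let S0's short side be w mm. w · w√2 = 1.78 m² = 1,780,000 mm², so w ≈ 1121.9 mm and w√2 ≈ 1586.6 mm → S0 = 1122 × 1587 mm.
S1: ⌊1587/2⌋ × 1122 = 793 × 1122 mm
S2: ⌊1122/2⌋ × 793 = 561 × 793 mm
S3: ⌊793/2⌋ × 561 = 396 × 561 mm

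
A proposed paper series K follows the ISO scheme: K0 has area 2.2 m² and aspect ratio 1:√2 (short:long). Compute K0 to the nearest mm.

1247 × 1764 mm

Let the short side be w mm. Then w · w√2 = 2.2 m² = 2,200,000 mm².
w² = 2,200,000/√2, so w ≈ 1247.3 mm; long side = w√2 ≈ 1763.9 mm.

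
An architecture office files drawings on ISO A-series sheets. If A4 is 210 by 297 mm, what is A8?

A5: ⌊297/2⌋ × 210 = 148 × 210 mm
A6: ⌊210/2⌋ × 148 = 105 × 148 mm
A7: ⌊148/2⌋ × 105 = 74 × 105 mm
A8: ⌊105/2⌋ × 74 = 52 × 74 mm

52 × 74 mm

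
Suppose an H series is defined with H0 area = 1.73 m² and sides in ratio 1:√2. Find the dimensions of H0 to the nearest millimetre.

1106 × 1564 mm

Let the short side be w mm. Then w · w√2 = 1.73 m² = 1,730,000 mm².
w² = 1,730,000/√2, so w ≈ 1106.0 mm; long side = w√2 ≈ 1564.2 mm.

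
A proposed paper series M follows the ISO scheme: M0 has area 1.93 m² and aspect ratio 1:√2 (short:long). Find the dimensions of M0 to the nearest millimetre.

1168 × 1652 mm

Let the short side be w mm. Then w · w√2 = 1.93 m² = 1,930,000 mm².
w² = 1,930,000/√2, so w ≈ 1168.2 mm; long side = w√2 ≈ 1652.1 mm.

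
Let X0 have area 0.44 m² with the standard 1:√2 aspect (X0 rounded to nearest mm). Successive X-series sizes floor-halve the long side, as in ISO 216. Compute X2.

Let X0's short side be w mm. w · w√2 = 0.44 m² = 440,000 mm², so w ≈ 557.8 mm and w√2 ≈ 788.8 mm → X0 = 558 × 789 mm.
X1: ⌊789/2⌋ × 558 = 394 × 558 mm
X2: ⌊558/2⌋ × 394 = 279 × 394 mm

279 × 394 mm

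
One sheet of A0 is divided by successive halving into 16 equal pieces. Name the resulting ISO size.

A4

16 = 2^4, so 4 halving steps.
A0 → A1 → … → A4 after 4 steps.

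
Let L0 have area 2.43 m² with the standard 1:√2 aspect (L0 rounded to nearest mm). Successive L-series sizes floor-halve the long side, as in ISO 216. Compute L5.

231 × 327 mm

Let L0's short side be w mm. w · w√2 = 2.43 m² = 2,430,000 mm², so w ≈ 1310.8 mm and w√2 ≈ 1853.8 mm → L0 = 1311 × 1854 mm.
L1: ⌊1854/2⌋ × 1311 = 927 × 1311 mm
L2: ⌊1311/2⌋ × 927 = 655 × 927 mm
L3: ⌊927/2⌋ × 655 = 463 × 655 mm
L4: ⌊655/2⌋ × 463 = 327 × 463 mm
L5: ⌊463/2⌋ × 327 = 231 × 327 mm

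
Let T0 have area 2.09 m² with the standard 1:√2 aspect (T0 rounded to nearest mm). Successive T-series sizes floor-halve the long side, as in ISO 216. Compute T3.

Let T0's short side be w mm. w · w√2 = 2.09 m² = 2,090,000 mm², so w ≈ 1215.7 mm and w√2 ≈ 1719.2 mm → T0 = 1216 × 1719 mm.
T1: ⌊1719/2⌋ × 1216 = 859 × 1216 mm
T2: ⌊1216/2⌋ × 859 = 608 × 859 mm
T3: ⌊859/2⌋ × 608 = 429 × 608 mm

429 × 608 mm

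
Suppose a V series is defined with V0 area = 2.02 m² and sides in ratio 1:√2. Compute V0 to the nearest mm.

1195 × 1690 mm

Let the short side be w mm. Then w · w√2 = 2.02 m² = 2,020,000 mm².
w² = 2,020,000/√2, so w ≈ 1195.1 mm; long side = w√2 ≈ 1690.2 mm.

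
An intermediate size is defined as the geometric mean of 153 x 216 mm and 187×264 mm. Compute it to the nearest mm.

Short side: √(153 · 187) = √28611 ≈ 169.1 → 169 mm
Long side: √(216 · 264) = √57024 ≈ 238.8 → 239 mm

169 × 239 mm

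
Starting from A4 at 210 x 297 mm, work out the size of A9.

37 × 52 mm

A5: ⌊297/2⌋ × 210 = 148 × 210 mm
A6: ⌊210/2⌋ × 148 = 105 × 148 mm
A7: ⌊148/2⌋ × 105 = 74 × 105 mm
A8: ⌊105/2⌋ × 74 = 52 × 74 mm
A9: ⌊74/2⌋ × 52 = 37 × 52 mm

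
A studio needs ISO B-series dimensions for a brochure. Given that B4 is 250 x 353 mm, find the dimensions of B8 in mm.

62 × 88 mm

B5: ⌊353/2⌋ × 250 = 176 × 250 mm
B6: ⌊250/2⌋ × 176 = 125 × 176 mm
B7: ⌊176/2⌋ × 125 = 88 × 125 mm
B8: ⌊125/2⌋ × 88 = 62 × 88 mm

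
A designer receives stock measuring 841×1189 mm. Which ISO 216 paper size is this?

A0 (841 × 1189 mm)

Aspect ratio 1189/841 ≈ 1.414 — close to the ISO √2 ≈ 1.414.
In the A-series (A0 area = 1 m²): A0 = 841 × 1189 mm.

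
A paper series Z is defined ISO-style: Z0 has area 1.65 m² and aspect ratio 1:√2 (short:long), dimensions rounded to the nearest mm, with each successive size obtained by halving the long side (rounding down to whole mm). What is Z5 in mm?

Let Z0's short side be w mm. w · w√2 = 1.65 m² = 1,650,000 mm², so w ≈ 1080.2 mm and w√2 ≈ 1527.6 mm → Z0 = 1080 × 1528 mm.
Z1: ⌊1528/2⌋ × 1080 = 764 × 1080 mm
Z2: ⌊1080/2⌋ × 764 = 540 × 764 mm
Z3: ⌊764/2⌋ × 540 = 382 × 540 mm
Z4: ⌊540/2⌋ × 382 = 270 × 382 mm
Z5: ⌊382/2⌋ × 270 = 191 × 270 mm

191 × 270 mm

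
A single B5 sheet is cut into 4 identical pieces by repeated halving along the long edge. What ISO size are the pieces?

4 = 2^2, so 2 halving steps.
B5 → B6 → … → B7 after 2 steps.

B7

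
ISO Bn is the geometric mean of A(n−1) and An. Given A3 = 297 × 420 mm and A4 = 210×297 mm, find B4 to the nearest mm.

250 × 353 mm

Short side: √(297 · 210) = √62370 ≈ 249.7 → 250 mm
Long side: √(420 · 297) = √124740 ≈ 353.2 → 353 mm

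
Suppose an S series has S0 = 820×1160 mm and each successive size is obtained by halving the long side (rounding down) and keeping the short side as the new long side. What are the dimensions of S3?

290 × 410 mm

S1: ⌊1160/2⌋ × 820 = 580 × 820 mm
S2: ⌊820/2⌋ × 580 = 410 × 580 mm
S3: ⌊580/2⌋ × 410 = 290 × 410 mm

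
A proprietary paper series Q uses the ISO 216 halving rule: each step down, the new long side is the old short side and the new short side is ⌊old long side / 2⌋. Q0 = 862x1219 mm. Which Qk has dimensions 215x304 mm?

Q4

Q0: 862 × 1219 mm
Q1: 609 × 862 mm
Q2: 431 × 609 mm
Q3: 304 × 431 mm
Q4: 215 × 304 mm
Q5: 152 × 215 mm
→ matches Q4.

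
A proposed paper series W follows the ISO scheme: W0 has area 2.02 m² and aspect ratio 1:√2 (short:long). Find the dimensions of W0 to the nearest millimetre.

1195 × 1690 mm

Let the short side be w mm. Then w · w√2 = 2.02 m² = 2,020,000 mm².
w² = 2,020,000/√2, so w ≈ 1195.1 mm; long side = w√2 ≈ 1690.2 mm.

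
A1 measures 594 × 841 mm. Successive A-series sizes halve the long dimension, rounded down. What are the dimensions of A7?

74 × 105 mm

A2: ⌊841/2⌋ × 594 = 420 × 594 mm
A3: ⌊594/2⌋ × 420 = 297 × 420 mm
A4: ⌊420/2⌋ × 297 = 210 × 297 mm
A5: ⌊297/2⌋ × 210 = 148 × 210 mm
A6: ⌊210/2⌋ × 148 = 105 × 148 mm
A7: ⌊148/2⌋ × 105 = 74 × 105 mm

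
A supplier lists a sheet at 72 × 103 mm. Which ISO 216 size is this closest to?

Aspect ratio 103/72 ≈ 1.431 (ISO target is √2 ≈ 1.414).
In the A-series (A0 area = 1 m²): A7 = 74 × 105 mm.
Off by 4 mm total — nearest standard size.

A7 (74 × 105 mm)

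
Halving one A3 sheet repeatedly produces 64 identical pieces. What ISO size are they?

A9

64 = 2^6, so 6 halving steps.
A3 → A4 → … → A9 after 6 steps.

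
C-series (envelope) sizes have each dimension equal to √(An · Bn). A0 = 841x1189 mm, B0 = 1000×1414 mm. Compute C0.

Short side: √(841 · 1000) = √841000 ≈ 917.1 → 917 mm
Long side: √(1189 · 1414) = √1681246 ≈ 1296.6 → 1297 mm

917 × 1297 mm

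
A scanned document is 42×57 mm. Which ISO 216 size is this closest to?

Aspect ratio 57/42 ≈ 1.357 (ISO target is √2 ≈ 1.414).
In the C-series (envelope sizes, between A and B): C9 = 40 × 57 mm.
Off by 2 mm total — nearest standard size.

C9 (40 × 57 mm)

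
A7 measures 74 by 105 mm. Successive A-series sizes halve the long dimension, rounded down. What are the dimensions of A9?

A8: ⌊105/2⌋ × 74 = 52 × 74 mm
A9: ⌊74/2⌋ × 52 = 37 × 52 mm

37 × 52 mm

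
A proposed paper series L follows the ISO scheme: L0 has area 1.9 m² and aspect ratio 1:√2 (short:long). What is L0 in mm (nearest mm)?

1159 × 1639 mm

Let the short side be w mm. Then w · w√2 = 1.9 m² = 1,900,000 mm².
w² = 1,900,000/√2, so w ≈ 1159.1 mm; long side = w√2 ≈ 1639.2 mm.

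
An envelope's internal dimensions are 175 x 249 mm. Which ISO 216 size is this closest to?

Aspect ratio 249/175 ≈ 1.423 — close to the ISO √2 ≈ 1.414.
In the B-series (B0 = 1000 × 1414 mm): B5 = 176 × 250 mm.
Off by 2 mm total — nearest standard size.

B5 (176 × 250 mm)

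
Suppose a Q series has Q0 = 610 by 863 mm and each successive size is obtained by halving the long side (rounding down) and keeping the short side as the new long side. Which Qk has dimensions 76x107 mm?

Q0: 610 × 863 mm
Q1: 431 × 610 mm
Q2: 305 × 431 mm
Q3: 215 × 305 mm
Q4: 152 × 215 mm
Q5: 107 × 152 mm
Q6: 76 × 107 mm
Q7: 53 × 76 mm
→ matches Q6.

Q6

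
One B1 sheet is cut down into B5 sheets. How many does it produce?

16

B1 = 707 × 1000 mm; B5 = 176 × 250 mm.
Each halving step doubles the count; 4 steps from B1 to B5.
2^4 = 16.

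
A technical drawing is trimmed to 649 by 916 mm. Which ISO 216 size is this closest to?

Aspect ratio 916/649 ≈ 1.411 — close to the ISO √2 ≈ 1.414.
In the C-series (envelope sizes, between A and B): C1 = 648 × 917 mm.
Off by 2 mm total — nearest standard size.

C1 (648 × 917 mm)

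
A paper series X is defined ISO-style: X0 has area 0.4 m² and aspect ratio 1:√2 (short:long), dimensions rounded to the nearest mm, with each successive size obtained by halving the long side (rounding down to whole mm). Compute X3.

Let X0's short side be w mm. w · w√2 = 0.4 m² = 400,000 mm², so w ≈ 531.8 mm and w√2 ≈ 752.1 mm → X0 = 532 × 752 mm.
X1: ⌊752/2⌋ × 532 = 376 × 532 mm
X2: ⌊532/2⌋ × 376 = 266 × 376 mm
X3: ⌊376/2⌋ × 266 = 188 × 266 mm

188 × 266 mm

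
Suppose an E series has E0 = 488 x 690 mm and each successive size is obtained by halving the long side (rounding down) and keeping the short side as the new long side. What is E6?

61 × 86 mm

E1 = 345 × 488 mm (from E0 by 1 halving).
E2: ⌊488/2⌋ × 345 = 244 × 345 mm
E3: ⌊345/2⌋ × 244 = 172 × 244 mm
E4: ⌊244/2⌋ × 172 = 122 × 172 mm
E5: ⌊172/2⌋ × 122 = 86 × 122 mm
E6: ⌊122/2⌋ × 86 = 61 × 86 mm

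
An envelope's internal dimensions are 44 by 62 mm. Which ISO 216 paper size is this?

B9 (44 × 62 mm)

Aspect ratio 62/44 ≈ 1.409 — close to the ISO √2 ≈ 1.414.
In the B-series (B0 = 1000 × 1414 mm): B9 = 44 × 62 mm.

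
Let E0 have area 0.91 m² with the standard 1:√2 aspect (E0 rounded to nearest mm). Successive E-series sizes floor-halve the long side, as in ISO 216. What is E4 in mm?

200 × 283 mm

Let E0's short side be w mm. w · w√2 = 0.91 m² = 910,000 mm², so w ≈ 802.2 mm and w√2 ≈ 1134.4 mm → E0 = 802 × 1134 mm.
E1: ⌊1134/2⌋ × 802 = 567 × 802 mm
E2: ⌊802/2⌋ × 567 = 401 × 567 mm
E3: ⌊567/2⌋ × 401 = 283 × 401 mm
E4: ⌊401/2⌋ × 283 = 200 × 283 mm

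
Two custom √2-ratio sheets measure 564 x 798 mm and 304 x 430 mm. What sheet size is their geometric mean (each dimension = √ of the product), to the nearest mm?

Short side: √(564 · 304) = √171456 ≈ 414.1 → 414 mm
Long side: √(798 · 430) = √343140 ≈ 585.8 → 586 mm

414 × 586 mm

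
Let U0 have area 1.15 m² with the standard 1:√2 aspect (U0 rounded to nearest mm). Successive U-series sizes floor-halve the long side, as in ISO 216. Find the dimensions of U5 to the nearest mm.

159 × 225 mm

Let U0's short side be w mm. w · w√2 = 1.15 m² = 1,150,000 mm², so w ≈ 901.8 mm and w√2 ≈ 1275.3 mm → U0 = 902 × 1275 mm.
U1: ⌊1275/2⌋ × 902 = 637 × 902 mm
U2: ⌊902/2⌋ × 637 = 451 × 637 mm
U3: ⌊637/2⌋ × 451 = 318 × 451 mm
U4: ⌊451/2⌋ × 318 = 225 × 318 mm
U5: ⌊318/2⌋ × 225 = 159 × 225 mm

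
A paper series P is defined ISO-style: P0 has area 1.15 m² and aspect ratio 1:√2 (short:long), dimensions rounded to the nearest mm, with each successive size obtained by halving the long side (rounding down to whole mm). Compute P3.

318 × 451 mm

Let P0's short side be w mm. w · w√2 = 1.15 m² = 1,150,000 mm², so w ≈ 901.8 mm and w√2 ≈ 1275.3 mm → P0 = 902 × 1275 mm.
P1: ⌊1275/2⌋ × 902 = 637 × 902 mm
P2: ⌊902/2⌋ × 637 = 451 × 637 mm
P3: ⌊637/2⌋ × 451 = 318 × 451 mm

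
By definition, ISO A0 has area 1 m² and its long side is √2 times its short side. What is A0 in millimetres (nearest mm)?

841 × 1189 mm

Let the short side be w mm. Then the long side is w√2 and w · w√2 = 10⁶ mm².
w² = 10⁶/√2, so w = 1000 / 2^(1/4) ≈ 840.9 mm; long side = 1000 · 2^(1/4) ≈ 1189.2 mm.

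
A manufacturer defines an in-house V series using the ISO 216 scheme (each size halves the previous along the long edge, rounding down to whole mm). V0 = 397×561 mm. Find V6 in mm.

49 × 70 mm

V1: ⌊561/2⌋ × 397 = 280 × 397 mm
V2: ⌊397/2⌋ × 280 = 198 × 280 mm
V3: ⌊280/2⌋ × 198 = 140 × 198 mm
V4: ⌊198/2⌋ × 140 = 99 × 140 mm
V5: ⌊140/2⌋ × 99 = 70 × 99 mm
V6: ⌊99/2⌋ × 70 = 49 × 70 mm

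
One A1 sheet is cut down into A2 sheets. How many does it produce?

2

Each ISO step halves the sheet: 1 × A1 → 2 × A2
From A1 to A2 is 1 halving step: 2^1 = 2.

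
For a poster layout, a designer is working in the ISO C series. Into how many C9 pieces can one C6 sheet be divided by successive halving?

Each ISO step halves the sheet: 1 × C6 → 2 × C7 → 4 × C8 → 8 × C9
From C6 to C9 is 3 halving steps: 2^3 = 8.

8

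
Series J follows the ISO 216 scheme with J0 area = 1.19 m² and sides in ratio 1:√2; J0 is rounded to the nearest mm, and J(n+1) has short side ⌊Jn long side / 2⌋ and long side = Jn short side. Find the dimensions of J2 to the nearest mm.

458 × 648 mm

Let J0's short side be w mm. w · w√2 = 1.19 m² = 1,190,000 mm², so w ≈ 917.3 mm and w√2 ≈ 1297.3 mm → J0 = 917 × 1297 mm.
J1: ⌊1297/2⌋ × 917 = 648 × 917 mm
J2: ⌊917/2⌋ × 648 = 458 × 648 mm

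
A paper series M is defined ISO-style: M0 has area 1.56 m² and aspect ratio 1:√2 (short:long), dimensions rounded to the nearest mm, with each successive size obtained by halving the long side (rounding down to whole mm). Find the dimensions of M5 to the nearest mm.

185 × 262 mm

Let M0's short side be w mm. w · w√2 = 1.56 m² = 1,560,000 mm², so w ≈ 1050.3 mm and w√2 ≈ 1485.3 mm → M0 = 1050 × 1485 mm.
M1: ⌊1485/2⌋ × 1050 = 742 × 1050 mm
M2: ⌊1050/2⌋ × 742 = 525 × 742 mm
M3: ⌊742/2⌋ × 525 = 371 × 525 mm
M4: ⌊525/2⌋ × 371 = 262 × 371 mm
M5: ⌊371/2⌋ × 262 = 185 × 262 mm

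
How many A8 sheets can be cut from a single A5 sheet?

Each ISO step halves the sheet: 1 × A5 → 2 × A6 → 4 × A7 → 8 × A8
From A5 to A8 is 3 halving steps: 2^3 = 8.

8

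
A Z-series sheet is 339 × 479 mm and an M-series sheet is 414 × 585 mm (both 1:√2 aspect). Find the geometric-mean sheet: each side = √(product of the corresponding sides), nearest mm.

375 × 529 mm

Short side: √(339 · 414) = √140346 ≈ 374.6 → 375 mm
Long side: √(479 · 585) = √280215 ≈ 529.4 → 529 mm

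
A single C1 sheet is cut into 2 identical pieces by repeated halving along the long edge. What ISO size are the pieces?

C2

2 = 2^1, so 1 halving step.
C1 → C2 → … → C2 after 1 step.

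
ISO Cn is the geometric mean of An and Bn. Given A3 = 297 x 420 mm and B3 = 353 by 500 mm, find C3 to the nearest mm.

Short side: √(297 · 353) = √104841 ≈ 323.8 → 324 mm
Long side: √(420 · 500) = √210000 ≈ 458.3 → 458 mm

324 × 458 mm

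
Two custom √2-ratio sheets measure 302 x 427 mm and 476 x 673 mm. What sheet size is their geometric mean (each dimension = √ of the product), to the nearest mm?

Short side: √(302 · 476) = √143752 ≈ 379.1 → 379 mm
Long side: √(427 · 673) = √287371 ≈ 536.1 → 536 mm

379 × 536 mm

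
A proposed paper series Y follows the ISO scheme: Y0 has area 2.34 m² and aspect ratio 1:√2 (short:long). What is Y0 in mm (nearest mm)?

Let the short side be w mm. Then w · w√2 = 2.34 m² = 2,340,000 mm².
w² = 2,340,000/√2, so w ≈ 1286.3 mm; long side = w√2 ≈ 1819.1 mm.

1286 × 1819 mm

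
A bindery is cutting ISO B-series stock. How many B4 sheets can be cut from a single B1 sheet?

8

Each ISO step halves the sheet: 1 × B1 → 2 × B2 → 4 × B3 → 8 × B4
From B1 to B4 is 3 halving steps: 2^3 = 8.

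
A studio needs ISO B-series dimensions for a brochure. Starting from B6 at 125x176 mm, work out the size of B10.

31 × 44 mm

B7: ⌊176/2⌋ × 125 = 88 × 125 mm
B8: ⌊125/2⌋ × 88 = 62 × 88 mm
B9: ⌊88/2⌋ × 62 = 44 × 62 mm
B10: ⌊62/2⌋ × 44 = 31 × 44 mm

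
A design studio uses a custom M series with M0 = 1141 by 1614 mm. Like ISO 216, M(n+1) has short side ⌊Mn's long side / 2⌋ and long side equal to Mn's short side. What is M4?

285 × 403 mm

M1: ⌊1614/2⌋ × 1141 = 807 × 1141 mm
M2: ⌊1141/2⌋ × 807 = 570 × 807 mm
M3: ⌊807/2⌋ × 570 = 403 × 570 mm
M4: ⌊570/2⌋ × 403 = 285 × 403 mm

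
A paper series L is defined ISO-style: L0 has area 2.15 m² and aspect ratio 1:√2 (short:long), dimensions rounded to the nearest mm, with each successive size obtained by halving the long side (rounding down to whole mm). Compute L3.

436 × 616 mm

Let L0's short side be w mm. w · w√2 = 2.15 m² = 2,150,000 mm², so w ≈ 1233.0 mm and w√2 ≈ 1743.7 mm → L0 = 1233 × 1744 mm.
L1: ⌊1744/2⌋ × 1233 = 872 × 1233 mm
L2: ⌊1233/2⌋ × 872 = 616 × 872 mm
L3: ⌊872/2⌋ × 616 = 436 × 616 mm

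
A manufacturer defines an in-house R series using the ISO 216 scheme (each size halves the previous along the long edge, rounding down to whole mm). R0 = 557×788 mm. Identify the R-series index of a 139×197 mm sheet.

R4

R0: 557 × 788 mm
R1: 394 × 557 mm
R2: 278 × 394 mm
R3: 197 × 278 mm
R4: 139 × 197 mm
R5: 98 × 139 mm
→ matches R4.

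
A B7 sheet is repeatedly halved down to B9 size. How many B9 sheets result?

Each ISO step halves the sheet: 1 × B7 → 2 × B8 → 4 × B9
From B7 to B9 is 2 halving steps: 2^2 = 4.

4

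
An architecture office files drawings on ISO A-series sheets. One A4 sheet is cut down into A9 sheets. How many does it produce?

32

Each ISO step halves the sheet: 1 × A4 → 2 × A5 → 4 × A6 → 8 × A7 → …
From A4 to A9 is 5 halving steps: 2^5 = 32.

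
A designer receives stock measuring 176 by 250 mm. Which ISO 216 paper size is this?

B5 (176 × 250 mm)

Aspect ratio 250/176 ≈ 1.420 — close to the ISO √2 ≈ 1.414.
In the B-series (B0 = 1000 × 1414 mm): B5 = 176 × 250 mm.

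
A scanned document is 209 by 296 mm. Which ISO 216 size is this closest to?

Aspect ratio 296/209 ≈ 1.416 — close to the ISO √2 ≈ 1.414.
In the A-series (A0 area = 1 m²): A4 = 210 × 297 mm.
Off by 2 mm total — nearest standard size.

A4 (210 × 297 mm)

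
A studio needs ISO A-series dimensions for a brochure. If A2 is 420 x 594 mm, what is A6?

105 × 148 mm

A3: ⌊594/2⌋ × 420 = 297 × 420 mm
A4: ⌊420/2⌋ × 297 = 210 × 297 mm
A5: ⌊297/2⌋ × 210 = 148 × 210 mm
A6: ⌊210/2⌋ × 148 = 105 × 148 mm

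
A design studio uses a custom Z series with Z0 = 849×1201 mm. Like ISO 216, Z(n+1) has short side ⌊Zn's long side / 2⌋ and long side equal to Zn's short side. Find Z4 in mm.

Z1: ⌊1201/2⌋ × 849 = 600 × 849 mm
Z2: ⌊849/2⌋ × 600 = 424 × 600 mm
Z3: ⌊600/2⌋ × 424 = 300 × 424 mm
Z4: ⌊424/2⌋ × 300 = 212 × 300 mm

212 × 300 mm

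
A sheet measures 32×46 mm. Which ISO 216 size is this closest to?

Aspect ratio 46/32 ≈ 1.438 (ISO target is √2 ≈ 1.414).
In the B-series (B0 = 1000 × 1414 mm): B10 = 31 × 44 mm.
Off by 3 mm total — nearest standard size.

B10 (31 × 44 mm)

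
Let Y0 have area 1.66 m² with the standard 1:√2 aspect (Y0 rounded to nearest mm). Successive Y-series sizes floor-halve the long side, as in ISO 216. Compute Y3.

383 × 541 mm

Let Y0's short side be w mm. w · w√2 = 1.66 m² = 1,660,000 mm², so w ≈ 1083.4 mm and w√2 ≈ 1532.2 mm → Y0 = 1083 × 1532 mm.
Y1: ⌊1532/2⌋ × 1083 = 766 × 1083 mm
Y2: ⌊1083/2⌋ × 766 = 541 × 766 mm
Y3: ⌊766/2⌋ × 541 = 383 × 541 mm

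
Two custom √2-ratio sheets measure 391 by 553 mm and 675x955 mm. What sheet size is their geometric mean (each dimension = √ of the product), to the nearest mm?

Short side: √(391 · 675) = √263925 ≈ 513.7 → 514 mm
Long side: √(553 · 955) = √528115 ≈ 726.7 → 727 mm

514 × 727 mm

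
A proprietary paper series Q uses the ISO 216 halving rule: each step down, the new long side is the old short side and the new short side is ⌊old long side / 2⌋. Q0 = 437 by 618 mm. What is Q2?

Q1: ⌊618/2⌋ × 437 = 309 × 437 mm
Q2: ⌊437/2⌋ × 309 = 218 × 309 mm

218 × 309 mm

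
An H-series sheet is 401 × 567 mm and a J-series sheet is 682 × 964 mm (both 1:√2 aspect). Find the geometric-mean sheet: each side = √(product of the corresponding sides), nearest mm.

Short side: √(401 · 682) = √273482 ≈ 523.0 → 523 mm
Long side: √(567 · 964) = √546588 ≈ 739.3 → 739 mm

523 × 739 mm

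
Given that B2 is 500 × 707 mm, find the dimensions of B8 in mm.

62 × 88 mm

B3: ⌊707/2⌋ × 500 = 353 × 500 mm
B4: ⌊500/2⌋ × 353 = 250 × 353 mm
B5: ⌊353/2⌋ × 250 = 176 × 250 mm
B6: ⌊250/2⌋ × 176 = 125 × 176 mm
B7: ⌊176/2⌋ × 125 = 88 × 125 mm
B8: ⌊125/2⌋ × 88 = 62 × 88 mm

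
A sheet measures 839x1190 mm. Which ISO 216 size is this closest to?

A0 (841 × 1189 mm)

Aspect ratio 1190/839 ≈ 1.418 — close to the ISO √2 ≈ 1.414.
In the A-series (A0 area = 1 m²): A0 = 841 × 1189 mm.
Off by 3 mm total — nearest standard size.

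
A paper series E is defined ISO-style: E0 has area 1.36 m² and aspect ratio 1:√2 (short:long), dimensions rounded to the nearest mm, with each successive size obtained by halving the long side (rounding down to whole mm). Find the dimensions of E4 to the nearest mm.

Let E0's short side be w mm. w · w√2 = 1.36 m² = 1,360,000 mm², so w ≈ 980.6 mm and w√2 ≈ 1386.8 mm → E0 = 981 × 1387 mm.
E1: ⌊1387/2⌋ × 981 = 693 × 981 mm
E2: ⌊981/2⌋ × 693 = 490 × 693 mm
E3: ⌊693/2⌋ × 490 = 346 × 490 mm
E4: ⌊490/2⌋ × 346 = 245 × 346 mm

245 × 346 mm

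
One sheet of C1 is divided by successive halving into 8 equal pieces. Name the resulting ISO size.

8 = 2^3, so 3 halving steps.
C1 → C2 → … → C4 after 3 steps.

C4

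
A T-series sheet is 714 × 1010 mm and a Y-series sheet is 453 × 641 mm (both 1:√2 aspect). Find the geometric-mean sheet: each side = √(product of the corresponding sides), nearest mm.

Short side: √(714 · 453) = √323442 ≈ 568.7 → 569 mm
Long side: √(1010 · 641) = √647410 ≈ 804.6 → 805 mm

569 × 805 mm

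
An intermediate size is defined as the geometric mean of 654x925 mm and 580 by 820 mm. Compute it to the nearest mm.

616 × 871 mm

Short side: √(654 · 580) = √379320 ≈ 615.9 → 616 mm
Long side: √(925 · 820) = √758500 ≈ 870.9 → 871 mm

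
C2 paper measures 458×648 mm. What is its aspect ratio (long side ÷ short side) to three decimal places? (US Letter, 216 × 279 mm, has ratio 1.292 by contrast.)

1.415

648 / 458 = 1.415
Matches √2 ≈ 1.414 — the ISO 216 defining ratio.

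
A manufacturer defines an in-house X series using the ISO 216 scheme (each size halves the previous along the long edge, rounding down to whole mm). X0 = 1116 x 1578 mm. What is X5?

X1 = 789 × 1116 mm (from X0 by 1 halving).
X2: ⌊1116/2⌋ × 789 = 558 × 789 mm
X3: ⌊789/2⌋ × 558 = 394 × 558 mm
X4: ⌊558/2⌋ × 394 = 279 × 394 mm
X5: ⌊394/2⌋ × 279 = 197 × 279 mm

197 × 279 mm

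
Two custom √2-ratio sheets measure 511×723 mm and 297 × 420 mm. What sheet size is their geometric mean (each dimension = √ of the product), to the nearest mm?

390 × 551 mm

Short side: √(511 · 297) = √151767 ≈ 389.6 → 390 mm
Long side: √(723 · 420) = √303660 ≈ 551.1 → 551 mm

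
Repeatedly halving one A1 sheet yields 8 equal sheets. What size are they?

8 = 2^3, so 3 halving steps.
A1 → A2 → … → A4 after 3 steps.

A4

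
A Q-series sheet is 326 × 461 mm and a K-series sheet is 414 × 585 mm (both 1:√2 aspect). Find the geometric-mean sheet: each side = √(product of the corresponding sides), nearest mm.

Short side: √(326 · 414) = √134964 ≈ 367.4 → 367 mm
Long side: √(461 · 585) = √269685 ≈ 519.3 → 519 mm

367 × 519 mm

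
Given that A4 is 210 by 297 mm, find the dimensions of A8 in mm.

A5: ⌊297/2⌋ × 210 = 148 × 210 mm
A6: ⌊210/2⌋ × 148 = 105 × 148 mm
A7: ⌊148/2⌋ × 105 = 74 × 105 mm
A8: ⌊105/2⌋ × 74 = 52 × 74 mm

52 × 74 mm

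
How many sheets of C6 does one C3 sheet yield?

Each ISO step halves the sheet: 1 × C3 → 2 × C4 → 4 × C5 → 8 × C6
From C3 to C6 is 3 halving steps: 2^3 = 8.

8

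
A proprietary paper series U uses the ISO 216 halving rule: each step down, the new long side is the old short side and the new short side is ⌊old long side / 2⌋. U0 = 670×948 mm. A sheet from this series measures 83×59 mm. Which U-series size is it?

U0: 670 × 948 mm
U1: 474 × 670 mm
U2: 335 × 474 mm
U3: 237 × 335 mm
U4: 167 × 237 mm
U5: 118 × 167 mm
U6: 83 × 118 mm
U7: 59 × 83 mm
U8: 41 × 59 mm
→ matches U7.

U7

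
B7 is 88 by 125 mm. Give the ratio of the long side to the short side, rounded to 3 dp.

125 / 88 = 1.420
ISO 216 targets √2 ≈ 1.414; the +0.006 deviation is from mm rounding.

1.420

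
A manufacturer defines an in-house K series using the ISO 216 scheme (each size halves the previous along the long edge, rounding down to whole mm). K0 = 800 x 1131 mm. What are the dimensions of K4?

200 × 282 mm

K1: ⌊1131/2⌋ × 800 = 565 × 800 mm
K2: ⌊800/2⌋ × 565 = 400 × 565 mm
K3: ⌊565/2⌋ × 400 = 282 × 400 mm
K4: ⌊400/2⌋ × 282 = 200 × 282 mm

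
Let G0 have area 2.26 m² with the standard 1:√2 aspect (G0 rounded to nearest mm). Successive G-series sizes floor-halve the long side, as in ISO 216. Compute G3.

447 × 632 mm

Let G0's short side be w mm. w · w√2 = 2.26 m² = 2,260,000 mm², so w ≈ 1264.1 mm and w√2 ≈ 1787.8 mm → G0 = 1264 × 1788 mm.
G1: ⌊1788/2⌋ × 1264 = 894 × 1264 mm
G2: ⌊1264/2⌋ × 894 = 632 × 894 mm
G3: ⌊894/2⌋ × 632 = 447 × 632 mm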